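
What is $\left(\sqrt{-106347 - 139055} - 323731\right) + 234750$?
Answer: $-88981 + i \sqrt{245402} \approx -88981.0 + 495.38 i$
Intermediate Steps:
$\left(\sqrt{-106347 - 139055} - 323731\right) + 234750 = \left(\sqrt{-245402} - 323731\right) + 234750 = \left(i \sqrt{245402} - 323731\right) + 234750 = \left(-323731 + i \sqrt{245402}\right) + 234750 = -88981 + i \sqrt{245402}$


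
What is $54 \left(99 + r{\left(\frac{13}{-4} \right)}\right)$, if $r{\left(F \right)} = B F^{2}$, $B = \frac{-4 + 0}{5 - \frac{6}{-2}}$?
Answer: $\frac{80973}{16} \approx 5060.8$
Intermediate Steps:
$B = - \frac{1}{2}$ ($B = - \frac{4}{5 - -3} = - \frac{4}{5 + 3} = - \frac{4}{8} = \left(-4\right) \frac{1}{8} = - \frac{1}{2} \approx -0.5$)
$r{\left(F \right)} = - \frac{F^{2}}{2}$
$54 \left(99 + r{\left(\frac{13}{-4} \right)}\right) = 54 \left(99 - \frac{\left(\frac{13}{-4}\right)^{2}}{2}\right) = 54 \left(99 - \frac{\left(13 \left(- \frac{1}{4}\right)\right)^{2}}{2}\right) = 54 \left(99 - \frac{\left(- \frac{13}{4}\right)^{2}}{2}\right) = 54 \left(99 - \frac{169}{32}\right) = 54 \cdot \frac{2999}{32} = \frac{80973}{16}$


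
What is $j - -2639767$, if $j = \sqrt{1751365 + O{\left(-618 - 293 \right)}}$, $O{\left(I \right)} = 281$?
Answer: $2639767 + \sqrt{1751646} \approx 2.6411 \cdot 10^{6}$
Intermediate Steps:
$j = \sqrt{1751646}$ ($j = \sqrt{1751365 + 281} = \sqrt{1751646} \approx 1323.5$)
$j - -2639767 = \sqrt{1751646} - -2639767 = \sqrt{1751646} + 2639767 = 2639767 + \sqrt{1751646}$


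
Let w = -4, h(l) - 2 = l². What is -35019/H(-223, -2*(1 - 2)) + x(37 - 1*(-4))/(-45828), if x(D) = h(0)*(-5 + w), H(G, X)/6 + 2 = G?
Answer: 825553/31825 ≈ 25.940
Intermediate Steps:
H(G, X) = -12 + 6*G
h(l) = 2 + l²
x(D) = -18 (x(D) = (2 + 0²)*(-5 - 4) = (2 + 0)*(-9) = 2*(-9) = -18)
-35019/H(-223, -2*(1 - 2)) + x(37 - 1*(-4))/(-45828) = -35019/(-12 + 6*(-223)) - 18/(-45828) = -35019/(-12 - 1338) - 18*(-1/45828) = -35019/(-1350) + 1/2546 = -35019*(-1/1350) + 1/2546 = 1297/50 + 1/2546 = 825553/31825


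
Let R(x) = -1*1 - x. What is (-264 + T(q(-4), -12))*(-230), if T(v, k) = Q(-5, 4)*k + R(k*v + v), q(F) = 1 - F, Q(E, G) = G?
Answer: 59340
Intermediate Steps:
R(x) = -1 - x
T(v, k) = -1 - v + 4*k - k*v (T(v, k) = 4*k + (-1 - (k*v + v)) = 4*k + (-1 - (v + k*v)) = 4*k + (-1 + (-v - k*v)) = 4*k + (-1 - v - k*v) = -1 - v + 4*k - k*v)
(-264 + T(q(-4), -12))*(-230) = (-264 + (-1 + 4*(-12) - (1 - 1*(-4))*(1 - 12)))*(-230) = (-264 + (-1 - 48 - 1*(1 + 4)*(-11)))*(-230) = (-264 + (-1 - 48 - 1*5*(-11)))*(-230) = (-264 + (-1 - 48 + 55))*(-230) = (-264 + 6)*(-230) = -258*(-230) = 59340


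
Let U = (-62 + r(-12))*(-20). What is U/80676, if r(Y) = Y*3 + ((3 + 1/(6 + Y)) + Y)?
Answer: 3215/121014 ≈ 0.026567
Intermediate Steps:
r(Y) = 3 + 1/(6 + Y) + 4*Y (r(Y) = 3*Y + (3 + Y + 1/(6 + Y)) = 3 + 1/(6 + Y) + 4*Y)
U = 6430/3 (U = (-62 + (19 + 4*(-12)² + 27*(-12))/(6 - 12))*(-20) = (-62 + (19 + 4*144 - 324)/(-6))*(-20) = (-62 - (19 + 576 - 324)/6)*(-20) = (-62 - ⅙*271)*(-20) = (-62 - 271/6)*(-20) = -643/6*(-20) = 6430/3 ≈ 2143.3)
U/80676 = (6430/3)/80676 = (6430/3)*(1/80676) = 3215/121014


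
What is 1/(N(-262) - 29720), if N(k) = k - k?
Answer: -1/29720 ≈ -3.3647e-5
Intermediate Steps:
N(k) = 0
1/(N(-262) - 29720) = 1/(0 - 29720) = 1/(-29720) = -1/29720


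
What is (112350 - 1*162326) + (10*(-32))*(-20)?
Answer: -43576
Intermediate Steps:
(112350 - 1*162326) + (10*(-32))*(-20) = (112350 - 162326) - 320*(-20) = -49976 + 6400 = -43576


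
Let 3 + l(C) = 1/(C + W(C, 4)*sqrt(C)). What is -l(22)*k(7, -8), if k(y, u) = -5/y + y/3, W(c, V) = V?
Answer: 289/63 + 34*sqrt(22)/693 ≈ 4.8174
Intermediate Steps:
k(y, u) = -5/y + y/3 (k(y, u) = -5/y + y*(1/3) = -5/y + y/3)
l(C) = -3 + 1/(C + 4*sqrt(C))
-l(22)*k(7, -8) = -(1 - 12*sqrt(22) - 3*22)/(22 + 4*sqrt(22))*(-5/7 + (1/3)*7) = -(1 - 12*sqrt(22) - 66)/(22 + 4*sqrt(22))*(-5*1/7 + 7/3) = -(-65 - 12*sqrt(22))/(22 + 4*sqrt(22))*(-5/7 + 7/3) = -(-65 - 12*sqrt(22))/(22 + 4*sqrt(22))*34/21 = -34*(-65 - 12*sqrt(22))/(21*(22 + 4*sqrt(22)))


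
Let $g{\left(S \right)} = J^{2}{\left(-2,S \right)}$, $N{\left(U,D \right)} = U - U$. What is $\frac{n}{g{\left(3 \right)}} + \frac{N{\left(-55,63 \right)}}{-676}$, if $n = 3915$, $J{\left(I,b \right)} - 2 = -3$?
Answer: $3915$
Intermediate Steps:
$N{\left(U,D \right)} = 0$
$J{\left(I,b \right)} = -1$ ($J{\left(I,b \right)} = 2 - 3 = -1$)
$g{\left(S \right)} = 1$ ($g{\left(S \right)} = \left(-1\right)^{2} = 1$)
$\frac{n}{g{\left(3 \right)}} + \frac{N{\left(-55,63 \right)}}{-676} = \frac{3915}{1} + \frac{0}{-676} = 3915 \cdot 1 + 0 \left(- \frac{1}{676}\right) = 3915 + 0 = 3915$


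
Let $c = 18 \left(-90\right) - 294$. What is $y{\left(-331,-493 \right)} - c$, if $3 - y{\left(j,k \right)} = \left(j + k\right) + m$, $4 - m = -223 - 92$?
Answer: $2422$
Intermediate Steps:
$m = 319$ ($m = 4 - \left(-223 - 92\right) = 4 - -315 = 4 + 315 = 319$)
$y{\left(j,k \right)} = -316 - j - k$ ($y{\left(j,k \right)} = 3 - \left(\left(j + k\right) + 319\right) = 3 - \left(319 + j + k\right) = -316 - j - k$)
$c = -1914$ ($c = -1620 - 294 = -1914$)
$y{\left(-331,-493 \right)} - c = \left(-316 - -331 - -493\right) - -1914 = \left(-316 + 331 + 493\right) + 1914 = 508 + 1914 = 2422$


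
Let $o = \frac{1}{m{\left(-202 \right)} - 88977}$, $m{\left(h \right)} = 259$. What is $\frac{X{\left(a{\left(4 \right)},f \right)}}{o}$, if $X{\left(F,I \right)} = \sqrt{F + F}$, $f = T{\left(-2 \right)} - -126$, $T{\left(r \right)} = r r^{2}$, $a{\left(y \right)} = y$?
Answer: $- 177436 \sqrt{2} \approx -2.5093 \cdot 10^{5}$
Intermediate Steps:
$T{\left(r \right)} = r^{3}$
$f = 118$ ($f = \left(-2\right)^{3} - -126 = -8 + 126 = 118$)
$X{\left(F,I \right)} = \sqrt{2} \sqrt{F}$ ($X{\left(F,I \right)} = \sqrt{2 F} = \sqrt{2} \sqrt{F}$)
$o = - \frac{1}{88718}$ ($o = \frac{1}{259 - 88977} = \frac{1}{-88718} = - \frac{1}{88718} \approx -1.1272 \cdot 10^{-5}$)
$\frac{X{\left(a{\left(4 \right)},f \right)}}{o} = \frac{\sqrt{2} \sqrt{4}}{- \frac{1}{88718}} = \sqrt{2} \cdot 2 \left(-88718\right) = 2 \sqrt{2} \left(-88718\right) = - 177436 \sqrt{2}$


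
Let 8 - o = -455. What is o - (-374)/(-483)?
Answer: 223255/483 ≈ 462.23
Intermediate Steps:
o = 463 (o = 8 - 1*(-455) = 8 + 455 = 463)
o - (-374)/(-483) = 463 - (-374)/(-483) = 463 - (-374)*(-1)/483 = 463 - 1*374/483 = 463 - 374/483 = 223255/483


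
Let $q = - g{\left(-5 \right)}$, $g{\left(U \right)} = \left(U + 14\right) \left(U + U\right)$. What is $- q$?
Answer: $-90$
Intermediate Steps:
$g{\left(U \right)} = 2 U \left(14 + U\right)$ ($g{\left(U \right)} = \left(14 + U\right) 2 U = 2 U \left(14 + U\right)$)
$q = 90$ ($q = - 2 \left(-5\right) \left(14 - 5\right) = - 2 \left(-5\right) 9 = \left(-1\right) \left(-90\right) = 90$)
$- q = \left(-1\right) 90 = -90$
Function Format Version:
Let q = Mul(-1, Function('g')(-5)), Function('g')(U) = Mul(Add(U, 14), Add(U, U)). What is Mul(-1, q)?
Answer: -90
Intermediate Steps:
Function('g')(U) = Mul(2, U, Add(14, U)) (Function('g')(U) = Mul(Add(14, U), Mul(2, U)) = Mul(2, U, Add(14, U)))
q = 90 (q = Mul(-1, Mul(2, -5, Add(14, -5))) = Mul(-1, Mul(2, -5, 9)) = Mul(-1, -90) = 90)
Mul(-1, q) = Mul(-1, 90) = -90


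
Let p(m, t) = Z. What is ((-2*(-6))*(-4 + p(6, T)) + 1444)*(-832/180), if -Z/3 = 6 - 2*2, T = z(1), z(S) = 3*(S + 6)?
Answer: -275392/45 ≈ -6119.8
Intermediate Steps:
z(S) = 18 + 3*S (z(S) = 3*(6 + S) = 18 + 3*S)
T = 21 (T = 18 + 3*1 = 18 + 3 = 21)
Z = -6 (Z = -3*(6 - 2*2) = -3*(6 - 4) = -3*2 = -6)
p(m, t) = -6
((-2*(-6))*(-4 + p(6, T)) + 1444)*(-832/180) = ((-2*(-6))*(-4 - 6) + 1444)*(-832/180) = (12*(-10) + 1444)*(-832*1/180) = (-120 + 1444)*(-208/45) = 1324*(-208/45) = -275392/45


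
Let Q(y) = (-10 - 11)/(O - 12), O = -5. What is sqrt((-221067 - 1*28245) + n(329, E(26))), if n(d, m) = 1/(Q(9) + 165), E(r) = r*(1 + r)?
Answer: I*sqrt(221230488230)/942 ≈ 499.31*I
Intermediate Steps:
Q(y) = 21/17 (Q(y) = (-10 - 11)/(-5 - 12) = -21/(-17) = -21*(-1/17) = 21/17)
n(d, m) = 17/2826 (n(d, m) = 1/(21/17 + 165) = 1/(2826/17) = 17/2826)
sqrt((-221067 - 1*28245) + n(329, E(26))) = sqrt((-221067 - 1*28245) + 17/2826) = sqrt((-221067 - 28245) + 17/2826) = sqrt(-249312 + 17/2826) = sqrt(-704555695/2826) = I*sqrt(221230488230)/942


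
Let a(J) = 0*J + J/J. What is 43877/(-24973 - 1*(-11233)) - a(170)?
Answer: -57617/13740 ≈ -4.1934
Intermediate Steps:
a(J) = 1 (a(J) = 0 + 1 = 1)
43877/(-24973 - 1*(-11233)) - a(170) = 43877/(-24973 - 1*(-11233)) - 1*1 = 43877/(-24973 + 11233) - 1 = 43877/(-13740) - 1 = 43877*(-1/13740) - 1 = -43877/13740 - 1 = -57617/13740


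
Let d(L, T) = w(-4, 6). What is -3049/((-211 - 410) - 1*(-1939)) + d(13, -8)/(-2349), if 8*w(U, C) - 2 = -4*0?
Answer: -14324861/6191964 ≈ -2.3135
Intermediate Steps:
w(U, C) = ¼ (w(U, C) = ¼ + (-4*0)/8 = ¼ + (⅛)*0 = ¼ + 0 = ¼)
d(L, T) = ¼
-3049/((-211 - 410) - 1*(-1939)) + d(13, -8)/(-2349) = -3049/((-211 - 410) - 1*(-1939)) + (¼)/(-2349) = -3049/(-621 + 1939) + (¼)*(-1/2349) = -3049/1318 - 1/9396 = -14324861/6191964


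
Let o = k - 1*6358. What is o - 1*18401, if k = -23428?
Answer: -48187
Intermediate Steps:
o = -29786 (o = -23428 - 1*6358 = -23428 - 6358 = -29786)
o - 1*18401 = -29786 - 1*18401 = -29786 - 18401 = -48187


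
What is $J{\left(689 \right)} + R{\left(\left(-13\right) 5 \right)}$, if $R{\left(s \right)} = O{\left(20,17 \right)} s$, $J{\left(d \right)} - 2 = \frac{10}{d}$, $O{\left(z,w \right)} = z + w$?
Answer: $- \frac{1655657}{689} \approx -2403.0$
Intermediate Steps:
$O{\left(z,w \right)} = w + z$
$J{\left(d \right)} = 2 + \frac{10}{d}$
$R{\left(s \right)} = 37 s$ ($R{\left(s \right)} = \left(17 + 20\right) s = 37 s$)
$J{\left(689 \right)} + R{\left(\left(-13\right) 5 \right)} = \left(2 + \frac{10}{689}\right) + 37 \left(\left(-13\right) 5\right) = \left(2 + 10 \cdot \frac{1}{689}\right) + 37 \left(-65\right) = \left(2 + \frac{10}{689}\right) - 2405 = \frac{1388}{689} - 2405 = - \frac{1655657}{689}$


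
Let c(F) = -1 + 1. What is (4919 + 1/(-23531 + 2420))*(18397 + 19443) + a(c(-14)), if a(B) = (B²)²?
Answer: 3929495102720/21111 ≈ 1.8614e+8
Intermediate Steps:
c(F) = 0
a(B) = B⁴
(4919 + 1/(-23531 + 2420))*(18397 + 19443) + a(c(-14)) = (4919 + 1/(-23531 + 2420))*(18397 + 19443) + 0⁴ = (4919 + 1/(-21111))*37840 + 0 = (4919 - 1/21111)*37840 + 0 = (103845008/21111)*37840 + 0 = 3929495102720/21111 + 0 = 3929495102720/21111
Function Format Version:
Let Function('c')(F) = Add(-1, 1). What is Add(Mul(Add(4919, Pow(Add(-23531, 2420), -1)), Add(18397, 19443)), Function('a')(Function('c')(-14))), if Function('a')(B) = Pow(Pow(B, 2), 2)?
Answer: Rational(3929495102720, 21111) ≈ 1.8614e+8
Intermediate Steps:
Function('c')(F) = 0
Function('a')(B) = Pow(B, 4)
Add(Mul(Add(4919, Pow(Add(-23531, 2420), -1)), Add(18397, 19443)), Function('a')(Function('c')(-14))) = Add(Mul(Add(4919, Pow(Add(-23531, 2420), -1)), Add(18397, 19443)), Pow(0, 4)) = Add(Mul(Add(4919, Pow(-21111, -1)), 37840), 0) = Add(Mul(Add(4919, Rational(-1, 21111)), 37840), 0) = Add(Mul(Rational(103845008, 21111), 37840), 0) = Add(Rational(3929495102720, 21111), 0) = Rational(3929495102720, 21111)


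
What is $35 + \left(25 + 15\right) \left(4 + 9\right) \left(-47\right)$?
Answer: $-24405$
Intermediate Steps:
$35 + \left(25 + 15\right) \left(4 + 9\right) \left(-47\right) = 35 + 40 \cdot 13 \left(-47\right) = 35 + 520 \left(-47\right) = 35 - 24440 = -24405$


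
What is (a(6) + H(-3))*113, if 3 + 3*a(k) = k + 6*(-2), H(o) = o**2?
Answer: 678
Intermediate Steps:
a(k) = -5 + k/3 (a(k) = -1 + (k + 6*(-2))/3 = -1 + (k - 12)/3 = -1 + (-12 + k)/3 = -1 + (-4 + k/3) = -5 + k/3)
(a(6) + H(-3))*113 = ((-5 + (1/3)*6) + (-3)**2)*113 = ((-5 + 2) + 9)*113 = (-3 + 9)*113 = 6*113 = 678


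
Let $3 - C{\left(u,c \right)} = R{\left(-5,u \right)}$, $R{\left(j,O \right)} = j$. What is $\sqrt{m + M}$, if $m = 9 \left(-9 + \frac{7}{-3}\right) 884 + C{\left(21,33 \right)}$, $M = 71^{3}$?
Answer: $\sqrt{267751} \approx 517.45$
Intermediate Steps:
$C{\left(u,c \right)} = 8$ ($C{\left(u,c \right)} = 3 - -5 = 3 + 5 = 8$)
$M = 357911$
$m = -90160$ ($m = 9 \left(-9 + \frac{7}{-3}\right) 884 + 8 = 9 \left(-9 + 7 \left(- \frac{1}{3}\right)\right) 884 + 8 = 9 \left(-9 - \frac{7}{3}\right) 884 + 8 = 9 \left(- \frac{34}{3}\right) 884 + 8 = \left(-102\right) 884 + 8 = -90168 + 8 = -90160$)
$\sqrt{m + M} = \sqrt{-90160 + 357911} = \sqrt{267751}$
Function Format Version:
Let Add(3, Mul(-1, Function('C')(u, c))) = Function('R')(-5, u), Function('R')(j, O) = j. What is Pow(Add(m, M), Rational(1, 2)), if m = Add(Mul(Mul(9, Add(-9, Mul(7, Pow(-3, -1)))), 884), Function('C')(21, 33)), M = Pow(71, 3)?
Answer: Pow(267751, Rational(1, 2)) ≈ 517.45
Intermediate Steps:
Function('C')(u, c) = 8 (Function('C')(u, c) = Add(3, Mul(-1, -5)) = Add(3, 5) = 8)
M = 357911
m = -90160 (m = Add(Mul(Mul(9, Add(-9, Mul(7, Pow(-3, -1)))), 884), 8) = Add(Mul(Mul(9, Add(-9, Mul(7, Rational(-1, 3)))), 884), 8) = Add(Mul(Mul(9, Add(-9, Rational(-7, 3))), 884), 8) = Add(Mul(Mul(9, Rational(-34, 3)), 884), 8) = Add(Mul(-102, 884), 8) = Add(-90168, 8) = -90160)
Pow(Add(m, M), Rational(1, 2)) = Pow(Add(-90160, 357911), Rational(1, 2)) = Pow(267751, Rational(1, 2))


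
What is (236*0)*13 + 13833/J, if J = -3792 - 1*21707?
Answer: -13833/25499 ≈ -0.54249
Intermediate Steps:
J = -25499 (J = -3792 - 21707 = -25499)
(236*0)*13 + 13833/J = (236*0)*13 + 13833/(-25499) = 0*13 + 13833*(-1/25499) = 0 - 13833/25499 = -13833/25499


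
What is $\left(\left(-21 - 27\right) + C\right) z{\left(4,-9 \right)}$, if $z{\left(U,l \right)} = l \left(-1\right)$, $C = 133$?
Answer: $765$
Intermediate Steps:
$z{\left(U,l \right)} = - l$
$\left(\left(-21 - 27\right) + C\right) z{\left(4,-9 \right)} = \left(\left(-21 - 27\right) + 133\right) \left(\left(-1\right) \left(-9\right)\right) = \left(\left(-21 - 27\right) + 133\right) 9 = \left(-48 + 133\right) 9 = 85 \cdot 9 = 765$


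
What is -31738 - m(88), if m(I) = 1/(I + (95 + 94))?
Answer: -8791427/277 ≈ -31738.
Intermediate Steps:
m(I) = 1/(189 + I) (m(I) = 1/(I + 189) = 1/(189 + I))
-31738 - m(88) = -31738 - 1/(189 + 88) = -31738 - 1/277 = -8791427/277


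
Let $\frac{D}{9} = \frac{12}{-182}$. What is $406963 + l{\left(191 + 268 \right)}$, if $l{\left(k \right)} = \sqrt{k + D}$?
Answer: $406963 + \frac{9 \sqrt{46865}}{91} \approx 4.0698 \cdot 10^{5}$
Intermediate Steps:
$D = - \frac{54}{91}$ ($D = 9 \frac{12}{-182} = 9 \cdot 12 \left(- \frac{1}{182}\right) = 9 \left(- \frac{6}{91}\right) = - \frac{54}{91} \approx -0.59341$)
$l{\left(k \right)} = \sqrt{- \frac{54}{91} + k}$ ($l{\left(k \right)} = \sqrt{k - \frac{54}{91}} = \sqrt{- \frac{54}{91} + k}$)
$406963 + l{\left(191 + 268 \right)} = 406963 + \frac{\sqrt{-4914 + 8281 \left(191 + 268\right)}}{91} = 406963 + \frac{\sqrt{-4914 + 8281 \cdot 459}}{91} = 406963 + \frac{\sqrt{-4914 + 3800979}}{91} = 406963 + \frac{\sqrt{3796065}}{91} = 406963 + \frac{9 \sqrt{46865}}{91}$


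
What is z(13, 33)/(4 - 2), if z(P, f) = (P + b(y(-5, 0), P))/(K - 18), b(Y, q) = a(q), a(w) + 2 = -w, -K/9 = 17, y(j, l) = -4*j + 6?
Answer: 1/171 ≈ 0.0058480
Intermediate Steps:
y(j, l) = 6 - 4*j
K = -153 (K = -9*17 = -153)
a(w) = -2 - w
b(Y, q) = -2 - q
z(P, f) = 2/171 (z(P, f) = (P + (-2 - P))/(-153 - 18) = -2/(-171) = -2*(-1/171) = 2/171)
z(13, 33)/(4 - 2) = 2/(171*(4 - 2)) = (2/171)/2 = (2/171)*(½) = 1/171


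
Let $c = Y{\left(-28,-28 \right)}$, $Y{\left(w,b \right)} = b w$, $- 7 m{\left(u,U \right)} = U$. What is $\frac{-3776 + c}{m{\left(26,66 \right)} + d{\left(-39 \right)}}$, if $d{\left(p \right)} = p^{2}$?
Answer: $- \frac{20944}{10581} \approx -1.9794$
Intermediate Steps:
$m{\left(u,U \right)} = - \frac{U}{7}$
$c = 784$ ($c = \left(-28\right) \left(-28\right) = 784$)
$\frac{-3776 + c}{m{\left(26,66 \right)} + d{\left(-39 \right)}} = \frac{-3776 + 784}{\left(- \frac{1}{7}\right) 66 + \left(-39\right)^{2}} = - \frac{2992}{- \frac{66}{7} + 1521} = - \frac{2992}{\frac{10581}{7}} = \left(-2992\right) \frac{7}{10581} = - \frac{20944}{10581}$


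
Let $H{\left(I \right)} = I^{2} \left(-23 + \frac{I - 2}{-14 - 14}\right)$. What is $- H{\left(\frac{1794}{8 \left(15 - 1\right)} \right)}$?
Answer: $\frac{29649037041}{4917248} \approx 6029.6$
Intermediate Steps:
$H{\left(I \right)} = I^{2} \left(- \frac{321}{14} - \frac{I}{28}\right)$ ($H{\left(I \right)} = I^{2} \left(-23 + \frac{-2 + I}{-28}\right) = I^{2} \left(-23 + \left(-2 + I\right) \left(- \frac{1}{28}\right)\right) = I^{2} \left(-23 - \left(- \frac{1}{14} + \frac{I}{28}\right)\right) = I^{2} \left(- \frac{321}{14} - \frac{I}{28}\right)$)
$- H{\left(\frac{1794}{8 \left(15 - 1\right)} \right)} = - \frac{\left(\frac{1794}{8 \left(15 - 1\right)}\right)^{2} \left(-642 - \frac{1794}{8 \left(15 - 1\right)}\right)}{28} = - \frac{\left(\frac{1794}{8 \cdot 14}\right)^{2} \left(-642 - \frac{1794}{8 \cdot 14}\right)}{28} = - \frac{\left(\frac{1794}{112}\right)^{2} \left(-642 - \frac{1794}{112}\right)}{28} = - \frac{\left(1794 \cdot \frac{1}{112}\right)^{2} \left(-642 - 1794 \cdot \frac{1}{112}\right)}{28} = - \frac{\left(\frac{897}{56}\right)^{2} \left(-642 - \frac{897}{56}\right)}{28} = - \frac{804609 \left(-642 - \frac{897}{56}\right)}{28 \cdot 3136} = - \frac{804609 \left(-36849\right)}{28 \cdot 3136 \cdot 56} = \left(-1\right) \left(- \frac{29649037041}{4917248}\right) = \frac{29649037041}{4917248}$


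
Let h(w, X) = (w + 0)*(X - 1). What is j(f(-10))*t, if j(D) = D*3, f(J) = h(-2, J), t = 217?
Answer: 14322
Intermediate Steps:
h(w, X) = w*(-1 + X)
f(J) = 2 - 2*J (f(J) = -2*(-1 + J) = 2 - 2*J)
j(D) = 3*D
j(f(-10))*t = (3*(2 - 2*(-10)))*217 = (3*(2 + 20))*217 = (3*22)*217 = 66*217 = 14322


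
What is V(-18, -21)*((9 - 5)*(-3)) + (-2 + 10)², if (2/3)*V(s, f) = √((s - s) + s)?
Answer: 64 - 54*I*√2 ≈ 64.0 - 76.368*I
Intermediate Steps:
V(s, f) = 3*√s/2 (V(s, f) = 3*√((s - s) + s)/2 = 3*√(0 + s)/2 = 3*√s/2)
V(-18, -21)*((9 - 5)*(-3)) + (-2 + 10)² = (3*√(-18)/2)*((9 - 5)*(-3)) + (-2 + 10)² = (3*(3*I*√2)/2)*(4*(-3)) + 8² = (9*I*√2/2)*(-12) + 64 = -54*I*√2 + 64 = 64 - 54*I*√2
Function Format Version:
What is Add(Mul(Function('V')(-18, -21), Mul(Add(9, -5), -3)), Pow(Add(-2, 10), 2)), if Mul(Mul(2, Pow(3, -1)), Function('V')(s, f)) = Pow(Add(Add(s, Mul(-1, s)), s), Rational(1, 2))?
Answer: Add(64, Mul(-54, I, Pow(2, Rational(1, 2)))) ≈ Add(64.000, Mul(-76.368, I))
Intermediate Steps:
Function('V')(s, f) = Mul(Rational(3, 2), Pow(s, Rational(1, 2))) (Function('V')(s, f) = Mul(Rational(3, 2), Pow(Add(Add(s, Mul(-1, s)), s), Rational(1, 2))) = Mul(Rational(3, 2), Pow(Add(0, s), Rational(1, 2))) = Mul(Rational(3, 2), Pow(s, Rational(1, 2))))
Add(Mul(Function('V')(-18, -21), Mul(Add(9, -5), -3)), Pow(Add(-2, 10), 2)) = Add(Mul(Mul(Rational(3, 2), Pow(-18, Rational(1, 2))), Mul(Add(9, -5), -3)), Pow(Add(-2, 10), 2)) = Add(Mul(Mul(Rational(3, 2), Mul(3, I, Pow(2, Rational(1, 2)))), Mul(4, -3)), Pow(8, 2)) = Add(Mul(Mul(Rational(9, 2), I, Pow(2, Rational(1, 2))), -12), 64) = Add(Mul(-54, I, Pow(2, Rational(1, 2))), 64) = Add(64, Mul(-54, I, Pow(2, Rational(1, 2))))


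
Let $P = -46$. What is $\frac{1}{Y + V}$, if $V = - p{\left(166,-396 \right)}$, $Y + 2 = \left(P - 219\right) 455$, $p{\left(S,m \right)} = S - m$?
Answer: $- \frac{1}{121139} \approx -8.255 \cdot 10^{-6}$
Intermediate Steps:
$Y = -120577$ ($Y = -2 + \left(-46 - 219\right) 455 = -2 - 120575 = -120577$)
$V = -562$ ($V = - (166 - -396) = - (166 + 396) = \left(-1\right) 562 = -562$)
$\frac{1}{Y + V} = \frac{1}{-120577 - 562} = \frac{1}{-121139} = - \frac{1}{121139}$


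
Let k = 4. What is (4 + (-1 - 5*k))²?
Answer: 289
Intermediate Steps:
(4 + (-1 - 5*k))² = (4 + (-1 - 5*4))² = (4 + (-1 - 20))² = (4 - 21)² = (-17)² = 289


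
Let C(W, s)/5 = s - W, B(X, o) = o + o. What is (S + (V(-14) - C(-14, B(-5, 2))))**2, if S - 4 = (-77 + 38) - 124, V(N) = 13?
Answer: 55696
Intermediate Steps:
B(X, o) = 2*o
C(W, s) = -5*W + 5*s (C(W, s) = 5*(s - W) = -5*W + 5*s)
S = -159 (S = 4 + ((-77 + 38) - 124) = 4 + (-39 - 124) = 4 - 163 = -159)
(S + (V(-14) - C(-14, B(-5, 2))))**2 = (-159 + (13 - (-5*(-14) + 5*(2*2))))**2 = (-159 + (13 - (70 + 5*4)))**2 = (-159 + (13 - (70 + 20)))**2 = (-159 + (13 - 1*90))**2 = (-159 + (13 - 90))**2 = (-159 - 77)**2 = (-236)**2 = 55696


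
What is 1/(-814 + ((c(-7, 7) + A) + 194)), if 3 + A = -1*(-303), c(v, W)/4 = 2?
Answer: -1/312 ≈ -0.0032051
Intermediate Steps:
c(v, W) = 8 (c(v, W) = 4*2 = 8)
A = 300 (A = -3 - 1*(-303) = -3 + 303 = 300)
1/(-814 + ((c(-7, 7) + A) + 194)) = 1/(-814 + ((8 + 300) + 194)) = 1/(-814 + (308 + 194)) = 1/(-814 + 502) = 1/(-312) = -1/312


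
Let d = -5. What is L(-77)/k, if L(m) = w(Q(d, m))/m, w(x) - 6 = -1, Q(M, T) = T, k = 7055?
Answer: -1/108647 ≈ -9.2041e-6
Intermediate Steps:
w(x) = 5 (w(x) = 6 - 1 = 5)
L(m) = 5/m
L(-77)/k = (5/(-77))/7055 = (5*(-1/77))*(1/7055) = -5/77*1/7055 = -1/108647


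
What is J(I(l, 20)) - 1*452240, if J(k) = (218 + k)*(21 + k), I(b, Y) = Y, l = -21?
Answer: -442482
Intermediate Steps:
J(k) = (21 + k)*(218 + k)
J(I(l, 20)) - 1*452240 = (4578 + 20² + 239*20) - 1*452240 = (4578 + 400 + 4780) - 452240 = 9758 - 452240 = -442482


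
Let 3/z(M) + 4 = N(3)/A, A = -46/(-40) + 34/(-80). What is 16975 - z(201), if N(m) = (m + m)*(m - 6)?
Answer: 14191187/836 ≈ 16975.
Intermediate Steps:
A = 29/40 (A = -46*(-1/40) + 34*(-1/80) = 23/20 - 17/40 = 29/40 ≈ 0.72500)
N(m) = 2*m*(-6 + m) (N(m) = (2*m)*(-6 + m) = 2*m*(-6 + m))
z(M) = -87/836 (z(M) = 3/(-4 + (2*3*(-6 + 3))/(29/40)) = 3/(-4 + (2*3*(-3))*(40/29)) = 3/(-4 - 18*40/29) = 3/(-4 - 720/29) = 3/(-836/29) = 3*(-29/836) = -87/836)
16975 - z(201) = 16975 - 1*(-87/836) = 16975 + 87/836 = 14191187/836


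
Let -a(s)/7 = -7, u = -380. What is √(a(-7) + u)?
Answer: I*√331 ≈ 18.193*I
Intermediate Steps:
a(s) = 49 (a(s) = -7*(-7) = 49)
√(a(-7) + u) = √(49 - 380) = √(-331) = I*√331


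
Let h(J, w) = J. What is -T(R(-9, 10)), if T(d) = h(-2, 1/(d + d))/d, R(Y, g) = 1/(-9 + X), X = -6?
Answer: -30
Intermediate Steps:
R(Y, g) = -1/15 (R(Y, g) = 1/(-9 - 6) = 1/(-15) = -1/15)
T(d) = -2/d
-T(R(-9, 10)) = -(-2)/(-1/15) = -(-2)*(-15) = -1*30 = -30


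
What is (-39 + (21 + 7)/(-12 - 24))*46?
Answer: -16468/9 ≈ -1829.8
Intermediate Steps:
(-39 + (21 + 7)/(-12 - 24))*46 = (-39 + 28/(-36))*46 = (-39 + 28*(-1/36))*46 = (-39 - 7/9)*46 = -358/9*46 = -16468/9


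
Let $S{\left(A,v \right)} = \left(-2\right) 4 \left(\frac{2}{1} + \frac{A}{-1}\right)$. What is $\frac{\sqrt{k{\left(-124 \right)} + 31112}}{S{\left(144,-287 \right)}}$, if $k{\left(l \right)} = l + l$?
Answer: $\frac{\sqrt{1929}}{284} \approx 0.15465$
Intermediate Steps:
$k{\left(l \right)} = 2 l$
$S{\left(A,v \right)} = -16 + 8 A$ ($S{\left(A,v \right)} = - 8 \left(2 \cdot 1 + A \left(-1\right)\right) = - 8 \left(2 - A\right) = -16 + 8 A$)
$\frac{\sqrt{k{\left(-124 \right)} + 31112}}{S{\left(144,-287 \right)}} = \frac{\sqrt{2 \left(-124\right) + 31112}}{-16 + 8 \cdot 144} = \frac{\sqrt{-248 + 31112}}{-16 + 1152} = \frac{\sqrt{30864}}{1136} = 4 \sqrt{1929} \cdot \frac{1}{1136} = \frac{\sqrt{1929}}{284}$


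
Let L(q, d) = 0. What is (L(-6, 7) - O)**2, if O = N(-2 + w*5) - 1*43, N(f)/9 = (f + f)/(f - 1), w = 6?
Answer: 5329/9 ≈ 592.11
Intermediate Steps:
N(f) = 18*f/(-1 + f) (N(f) = 9*((f + f)/(f - 1)) = 9*((2*f)/(-1 + f)) = 9*(2*f/(-1 + f)) = 18*f/(-1 + f))
O = -73/3 (O = 18*(-2 + 6*5)/(-1 + (-2 + 6*5)) - 1*43 = 18*(-2 + 30)/(-1 + (-2 + 30)) - 43 = 18*28/(-1 + 28) - 43 = 18*28/27 - 43 = 18*28*(1/27) - 43 = 56/3 - 43 = -73/3 ≈ -24.333)
(L(-6, 7) - O)**2 = (0 - 1*(-73/3))**2 = (0 + 73/3)**2 = (73/3)**2 = 5329/9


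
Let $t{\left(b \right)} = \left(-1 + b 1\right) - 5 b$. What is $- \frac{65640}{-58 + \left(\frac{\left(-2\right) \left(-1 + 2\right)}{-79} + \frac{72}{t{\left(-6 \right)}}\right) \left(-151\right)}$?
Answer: $\frac{1987798}{16187} \approx 122.8$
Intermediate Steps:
$t{\left(b \right)} = -1 - 4 b$ ($t{\left(b \right)} = \left(-1 + b\right) - 5 b = -1 - 4 b$)
$- \frac{65640}{-58 + \left(\frac{\left(-2\right) \left(-1 + 2\right)}{-79} + \frac{72}{t{\left(-6 \right)}}\right) \left(-151\right)} = - \frac{65640}{-58 + \left(\frac{\left(-2\right) \left(-1 + 2\right)}{-79} + \frac{72}{-1 - -24}\right) \left(-151\right)} = - \frac{65640}{-58 + \left(\left(-2\right) 1 \left(- \frac{1}{79}\right) + \frac{72}{-1 + 24}\right) \left(-151\right)} = - \frac{65640}{-58 + \left(\left(-2\right) \left(- \frac{1}{79}\right) + \frac{72}{23}\right) \left(-151\right)} = - \frac{65640}{-58 + \left(\frac{2}{79} + 72 \cdot \frac{1}{23}\right) \left(-151\right)} = - \frac{65640}{-58 + \left(\frac{2}{79} + \frac{72}{23}\right) \left(-151\right)} = - \frac{65640}{-58 + \frac{5734}{1817} \left(-151\right)} = - \frac{65640}{-58 - \frac{865834}{1817}} = - \frac{65640}{- \frac{971220}{1817}} = \left(-65640\right) \left(- \frac{1817}{971220}\right) = \frac{1987798}{16187}$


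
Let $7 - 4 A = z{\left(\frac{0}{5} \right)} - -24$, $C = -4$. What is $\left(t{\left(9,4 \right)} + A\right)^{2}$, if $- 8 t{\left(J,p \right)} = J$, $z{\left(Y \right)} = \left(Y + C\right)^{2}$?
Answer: $\frac{5625}{64} \approx 87.891$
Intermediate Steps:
$z{\left(Y \right)} = \left(-4 + Y\right)^{2}$ ($z{\left(Y \right)} = \left(Y - 4\right)^{2} = \left(-4 + Y\right)^{2}$)
$t{\left(J,p \right)} = - \frac{J}{8}$
$A = - \frac{33}{4}$ ($A = \frac{7}{4} - \frac{\left(-4 + \frac{0}{5}\right)^{2} - -24}{4} = \frac{7}{4} - \frac{\left(-4 + 0 \cdot \frac{1}{5}\right)^{2} + 24}{4} = \frac{7}{4} - \frac{\left(-4 + 0\right)^{2} + 24}{4} = \frac{7}{4} - \frac{\left(-4\right)^{2} + 24}{4} = \frac{7}{4} - \frac{16 + 24}{4} = \frac{7}{4} - 10 = - \frac{33}{4} \approx -8.25$)
$\left(t{\left(9,4 \right)} + A\right)^{2} = \left(\left(- \frac{1}{8}\right) 9 - \frac{33}{4}\right)^{2} = \left(- \frac{9}{8} - \frac{33}{4}\right)^{2} = \left(- \frac{75}{8}\right)^{2} = \frac{5625}{64}$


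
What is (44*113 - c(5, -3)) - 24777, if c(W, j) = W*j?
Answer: -19790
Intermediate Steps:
(44*113 - c(5, -3)) - 24777 = (44*113 - 5*(-3)) - 24777 = (4972 - 1*(-15)) - 24777 = (4972 + 15) - 24777 = 4987 - 24777 = -19790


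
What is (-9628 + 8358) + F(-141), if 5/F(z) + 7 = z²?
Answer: -25239975/19874 ≈ -1270.0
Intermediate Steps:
F(z) = 5/(-7 + z²)
(-9628 + 8358) + F(-141) = (-9628 + 8358) + 5/(-7 + (-141)²) = -1270 + 5/(-7 + 19881) = -1270 + 5/19874 = -25239975/19874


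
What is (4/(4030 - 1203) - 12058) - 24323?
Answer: -102849083/2827 ≈ -36381.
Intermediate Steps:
(4/(4030 - 1203) - 12058) - 24323 = (4/2827 - 12058) - 24323 = -34087962/2827 - 24323 = -102849083/2827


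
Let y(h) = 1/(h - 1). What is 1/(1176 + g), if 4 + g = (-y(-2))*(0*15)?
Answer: 1/1172 ≈ 0.00085324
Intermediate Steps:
y(h) = 1/(-1 + h)
g = -4 (g = -4 + (-1/(-1 - 2))*(0*15) = -4 - 1/(-3)*0 = -4 - 1*(-⅓)*0 = -4 + (⅓)*0 = -4 + 0 = -4)
1/(1176 + g) = 1/(1176 - 4) = 1/1172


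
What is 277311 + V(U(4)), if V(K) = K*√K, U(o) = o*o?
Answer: 277375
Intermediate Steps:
U(o) = o²
V(K) = K^(3/2)
277311 + V(U(4)) = 277311 + (4²)^(3/2) = 277311 + 16^(3/2) = 277311 + 64 = 277375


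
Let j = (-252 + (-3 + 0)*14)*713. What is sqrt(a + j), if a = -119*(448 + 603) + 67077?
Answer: 17*I*sqrt(926) ≈ 517.31*I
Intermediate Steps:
j = -209622 (j = (-252 - 3*14)*713 = (-252 - 42)*713 = -294*713 = -209622)
a = -57992 (a = -119*1051 + 67077 = -125069 + 67077 = -57992)
sqrt(a + j) = sqrt(-57992 - 209622) = sqrt(-267614) = 17*I*sqrt(926)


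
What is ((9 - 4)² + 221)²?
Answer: 60516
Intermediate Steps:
((9 - 4)² + 221)² = (5² + 221)² = (25 + 221)² = 246² = 60516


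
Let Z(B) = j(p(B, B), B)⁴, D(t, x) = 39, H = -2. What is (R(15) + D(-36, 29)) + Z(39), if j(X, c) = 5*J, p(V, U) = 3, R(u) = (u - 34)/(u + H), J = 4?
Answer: 2080488/13 ≈ 1.6004e+5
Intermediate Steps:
R(u) = (-34 + u)/(-2 + u) (R(u) = (u - 34)/(u - 2) = (-34 + u)/(-2 + u))
j(X, c) = 20 (j(X, c) = 5*4 = 20)
Z(B) = 160000 (Z(B) = 20⁴ = 160000)
(R(15) + D(-36, 29)) + Z(39) = ((-34 + 15)/(-2 + 15) + 39) + 160000 = (-19/13 + 39) + 160000 = 488/13 + 160000 = 2080488/13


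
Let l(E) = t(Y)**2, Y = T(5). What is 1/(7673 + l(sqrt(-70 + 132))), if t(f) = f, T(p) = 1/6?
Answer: 36/276229 ≈ 0.00013033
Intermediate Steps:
T(p) = 1/6
Y = 1/6 ≈ 0.16667
l(E) = 1/36 (l(E) = (1/6)**2 = 1/36)
1/(7673 + l(sqrt(-70 + 132))) = 1/(7673 + 1/36) = 1/(276229/36) = 36/276229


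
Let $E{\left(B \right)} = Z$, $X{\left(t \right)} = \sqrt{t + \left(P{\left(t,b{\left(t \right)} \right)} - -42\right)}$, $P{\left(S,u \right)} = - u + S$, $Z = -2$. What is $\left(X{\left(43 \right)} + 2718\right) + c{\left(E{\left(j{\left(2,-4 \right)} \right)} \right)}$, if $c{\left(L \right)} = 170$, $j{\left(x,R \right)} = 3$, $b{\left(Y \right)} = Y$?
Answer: $2888 + \sqrt{85} \approx 2897.2$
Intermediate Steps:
$P{\left(S,u \right)} = S - u$
$X{\left(t \right)} = \sqrt{42 + t}$ ($X{\left(t \right)} = \sqrt{t + \left(\left(t - t\right) - -42\right)} = \sqrt{t + \left(0 + 42\right)} = \sqrt{t + 42} = \sqrt{42 + t}$)
$E{\left(B \right)} = -2$
$\left(X{\left(43 \right)} + 2718\right) + c{\left(E{\left(j{\left(2,-4 \right)} \right)} \right)} = \left(\sqrt{42 + 43} + 2718\right) + 170 = \left(\sqrt{85} + 2718\right) + 170 = \left(2718 + \sqrt{85}\right) + 170 = 2888 + \sqrt{85}$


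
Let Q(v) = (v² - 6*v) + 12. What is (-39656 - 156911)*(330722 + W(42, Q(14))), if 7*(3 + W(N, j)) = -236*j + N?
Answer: -64187858691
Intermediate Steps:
Q(v) = 12 + v² - 6*v
W(N, j) = -3 - 236*j/7 + N/7 (W(N, j) = -3 + (-236*j + N)/7 = -3 + (N - 236*j)/7 = -3 + (-236*j/7 + N/7) = -3 - 236*j/7 + N/7)
(-39656 - 156911)*(330722 + W(42, Q(14))) = (-39656 - 156911)*(330722 + (-3 - 236*(12 + 14² - 6*14)/7 + (⅐)*42)) = -196567*(330722 + (-3 - 236*(12 + 196 - 84)/7 + 6)) = -196567*(330722 + (-3 - 236/7*124 + 6)) = -196567*(330722 + (-3 - 29264/7 + 6)) = -196567*(330722 - 29243/7) = -196567*2285811/7 = -64187858691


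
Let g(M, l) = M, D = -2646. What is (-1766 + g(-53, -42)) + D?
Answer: -4465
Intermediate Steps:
(-1766 + g(-53, -42)) + D = (-1766 - 53) - 2646 = -1819 - 2646 = -4465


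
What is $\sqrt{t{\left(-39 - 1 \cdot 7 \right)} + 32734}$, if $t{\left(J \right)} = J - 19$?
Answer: $\sqrt{32669} \approx 180.75$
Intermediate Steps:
$t{\left(J \right)} = -19 + J$ ($t{\left(J \right)} = J - 19 = -19 + J$)
$\sqrt{t{\left(-39 - 1 \cdot 7 \right)} + 32734} = \sqrt{\left(-19 - \left(39 + 1 \cdot 7\right)\right) + 32734} = \sqrt{\left(-19 - 46\right) + 32734} = \sqrt{-65 + 32734} = \sqrt{32669}$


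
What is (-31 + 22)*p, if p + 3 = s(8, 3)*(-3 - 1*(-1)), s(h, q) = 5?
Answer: 117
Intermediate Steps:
p = -13 (p = -3 + 5*(-3 - 1*(-1)) = -3 + 5*(-3 + 1) = -3 + 5*(-2) = -3 - 10 = -13)
(-31 + 22)*p = (-31 + 22)*(-13) = -9*(-13) = 117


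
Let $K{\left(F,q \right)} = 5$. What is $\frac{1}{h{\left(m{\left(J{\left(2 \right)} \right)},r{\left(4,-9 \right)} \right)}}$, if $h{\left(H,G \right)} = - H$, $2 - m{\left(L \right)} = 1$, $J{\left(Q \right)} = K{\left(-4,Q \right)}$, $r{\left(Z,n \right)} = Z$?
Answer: $-1$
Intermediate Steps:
$J{\left(Q \right)} = 5$
$m{\left(L \right)} = 1$ ($m{\left(L \right)} = 2 - 1 = 1$)
$\frac{1}{h{\left(m{\left(J{\left(2 \right)} \right)},r{\left(4,-9 \right)} \right)}} = \frac{1}{\left(-1\right) 1} = \frac{1}{-1} = -1$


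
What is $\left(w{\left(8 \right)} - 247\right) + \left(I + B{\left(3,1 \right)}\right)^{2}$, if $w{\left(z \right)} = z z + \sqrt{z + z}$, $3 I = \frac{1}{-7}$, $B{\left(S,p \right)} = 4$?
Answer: $- \frac{72050}{441} \approx -163.38$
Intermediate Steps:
$I = - \frac{1}{21}$ ($I = \frac{1}{3 \left(-7\right)} = \frac{1}{3} \left(- \frac{1}{7}\right) = - \frac{1}{21} \approx -0.047619$)
$w{\left(z \right)} = z^{2} + \sqrt{2} \sqrt{z}$ ($w{\left(z \right)} = z^{2} + \sqrt{2 z} = z^{2} + \sqrt{2} \sqrt{z}$)
$\left(w{\left(8 \right)} - 247\right) + \left(I + B{\left(3,1 \right)}\right)^{2} = \left(\left(8^{2} + \sqrt{2} \sqrt{8}\right) - 247\right) + \left(- \frac{1}{21} + 4\right)^{2} = \left(\left(64 + \sqrt{2} \cdot 2 \sqrt{2}\right) - 247\right) + \left(\frac{83}{21}\right)^{2} = \left(\left(64 + 4\right) - 247\right) + \frac{6889}{441} = \left(68 - 247\right) + \frac{6889}{441} = -179 + \frac{6889}{441} = - \frac{72050}{441}$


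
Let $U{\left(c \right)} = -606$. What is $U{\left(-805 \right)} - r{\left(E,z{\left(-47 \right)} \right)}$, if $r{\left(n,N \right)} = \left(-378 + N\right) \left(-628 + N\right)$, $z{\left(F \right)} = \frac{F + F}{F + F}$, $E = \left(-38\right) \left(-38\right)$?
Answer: $-236985$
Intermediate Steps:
$E = 1444$
$z{\left(F \right)} = 1$ ($z{\left(F \right)} = \frac{2 F}{2 F} = 2 F \frac{1}{2 F} = 1$)
$r{\left(n,N \right)} = \left(-628 + N\right) \left(-378 + N\right)$
$U{\left(-805 \right)} - r{\left(E,z{\left(-47 \right)} \right)} = -606 - \left(237384 + 1^{2} - 1006\right) = -606 - \left(237384 + 1 - 1006\right) = -606 - 236379 = -236985$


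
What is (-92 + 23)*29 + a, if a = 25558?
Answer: 23557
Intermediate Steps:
(-92 + 23)*29 + a = (-92 + 23)*29 + 25558 = -69*29 + 25558 = -2001 + 25558 = 23557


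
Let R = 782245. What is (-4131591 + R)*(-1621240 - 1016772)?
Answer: 8835614940152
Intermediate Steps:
(-4131591 + R)*(-1621240 - 1016772) = (-4131591 + 782245)*(-1621240 - 1016772) = -3349346*(-2638012) = 8835614940152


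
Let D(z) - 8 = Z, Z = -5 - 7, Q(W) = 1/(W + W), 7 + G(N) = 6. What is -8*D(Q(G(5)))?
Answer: 32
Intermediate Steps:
G(N) = -1 (G(N) = -7 + 6 = -1)
Q(W) = 1/(2*W)
Z = -12
D(z) = -4 (D(z) = 8 - 12 = -4)
-8*D(Q(G(5))) = -8*(-4) = 32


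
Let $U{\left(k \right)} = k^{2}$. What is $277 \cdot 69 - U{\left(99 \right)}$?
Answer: $9312$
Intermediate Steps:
$277 \cdot 69 - U{\left(99 \right)} = 277 \cdot 69 - 99^{2} = 19113 - 9801 = 9312$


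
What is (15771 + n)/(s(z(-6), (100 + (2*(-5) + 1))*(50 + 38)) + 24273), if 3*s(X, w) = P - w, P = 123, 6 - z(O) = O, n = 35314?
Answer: 153255/64934 ≈ 2.3602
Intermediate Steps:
z(O) = 6 - O
s(X, w) = 41 - w/3 (s(X, w) = (123 - w)/3 = 41 - w/3)
(15771 + n)/(s(z(-6), (100 + (2*(-5) + 1))*(50 + 38)) + 24273) = (15771 + 35314)/((41 - (100 + (2*(-5) + 1))*(50 + 38)/3) + 24273) = 51085/((41 - (100 + (-10 + 1))*88/3) + 24273) = 51085/((41 - (100 - 9)*88/3) + 24273) = 51085/((41 - 91*88/3) + 24273) = 51085/((41 - ⅓*8008) + 24273) = 51085/((41 - 8008/3) + 24273) = 51085/(-7885/3 + 24273) = 51085/(64934/3) = 51085*(3/64934) = 153255/64934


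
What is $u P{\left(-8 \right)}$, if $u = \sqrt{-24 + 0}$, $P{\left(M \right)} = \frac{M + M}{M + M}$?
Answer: $2 i \sqrt{6} \approx 4.899 i$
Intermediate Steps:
$P{\left(M \right)} = 1$ ($P{\left(M \right)} = \frac{2 M}{2 M} = 2 M \frac{1}{2 M} = 1$)
$u = 2 i \sqrt{6}$ ($u = \sqrt{-24} = 2 i \sqrt{6} \approx 4.899 i$)
$u P{\left(-8 \right)} = 2 i \sqrt{6} \cdot 1 = 2 i \sqrt{6}$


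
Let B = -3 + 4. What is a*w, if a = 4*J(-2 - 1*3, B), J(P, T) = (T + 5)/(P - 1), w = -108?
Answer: 432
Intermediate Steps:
B = 1
J(P, T) = (5 + T)/(-1 + P)
a = -4 (a = 4*((5 + 1)/(-1 + (-2 - 1*3))) = 4*(6/(-1 + (-2 - 3))) = 4*(6/(-1 - 5)) = 4*(6/(-6)) = 4*(-⅙*6) = 4*(-1) = -4)
a*w = -4*(-108) = 432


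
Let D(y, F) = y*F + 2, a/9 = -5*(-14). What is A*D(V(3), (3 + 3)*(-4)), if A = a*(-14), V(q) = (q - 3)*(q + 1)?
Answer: -17640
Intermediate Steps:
V(q) = (1 + q)*(-3 + q) (V(q) = (-3 + q)*(1 + q) = (1 + q)*(-3 + q))
a = 630 (a = 9*(-5*(-14)) = 9*70 = 630)
A = -8820 (A = 630*(-14) = -8820)
D(y, F) = 2 + F*y (D(y, F) = F*y + 2 = 2 + F*y)
A*D(V(3), (3 + 3)*(-4)) = -8820*(2 + ((3 + 3)*(-4))*(-3 + 3² - 2*3)) = -8820*(2 + (6*(-4))*(-3 + 9 - 6)) = -8820*(2 - 24*0) = -8820*(2 + 0) = -8820*2 = -17640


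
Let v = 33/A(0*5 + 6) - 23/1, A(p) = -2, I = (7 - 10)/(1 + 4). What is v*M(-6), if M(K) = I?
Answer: 237/10 ≈ 23.700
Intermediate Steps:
I = -⅗ (I = -3/5 = -3*⅕ = -⅗ ≈ -0.60000)
M(K) = -⅗
v = -79/2 (v = 33/(-2) - 23/1 = 33*(-½) - 23*1 = -33/2 - 23 = -79/2 ≈ -39.500)
v*M(-6) = -79/2*(-⅗) = 237/10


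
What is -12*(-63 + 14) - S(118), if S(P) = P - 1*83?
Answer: 553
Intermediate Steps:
S(P) = -83 + P (S(P) = P - 83 = -83 + P)
-12*(-63 + 14) - S(118) = -12*(-63 + 14) - (-83 + 118) = -12*(-49) - 1*35 = 588 - 35 = 553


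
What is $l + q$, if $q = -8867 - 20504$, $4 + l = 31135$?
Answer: $1760$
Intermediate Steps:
$l = 31131$ ($l = -4 + 31135 = 31131$)
$q = -29371$
$l + q = 31131 - 29371 = 1760$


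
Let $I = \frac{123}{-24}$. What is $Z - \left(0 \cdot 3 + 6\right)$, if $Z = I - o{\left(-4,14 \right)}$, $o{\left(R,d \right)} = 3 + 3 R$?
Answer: $- \frac{17}{8} \approx -2.125$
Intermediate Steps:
$I = - \frac{41}{8}$ ($I = 123 \left(- \frac{1}{24}\right) = - \frac{41}{8} \approx -5.125$)
$Z = \frac{31}{8}$ ($Z = - \frac{41}{8} - \left(3 + 3 \left(-4\right)\right) = - \frac{41}{8} - \left(3 - 12\right) = - \frac{41}{8} - -9 = - \frac{41}{8} + 9 = \frac{31}{8} \approx 3.875$)
$Z - \left(0 \cdot 3 + 6\right) = \frac{31}{8} - \left(0 \cdot 3 + 6\right) = \frac{31}{8} - \left(0 + 6\right) = \frac{31}{8} - 6 = - \frac{17}{8}$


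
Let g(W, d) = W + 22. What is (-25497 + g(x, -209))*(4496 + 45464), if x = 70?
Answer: -1269233800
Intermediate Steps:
g(W, d) = 22 + W
(-25497 + g(x, -209))*(4496 + 45464) = (-25497 + (22 + 70))*(4496 + 45464) = (-25497 + 92)*49960 = -25405*49960 = -1269233800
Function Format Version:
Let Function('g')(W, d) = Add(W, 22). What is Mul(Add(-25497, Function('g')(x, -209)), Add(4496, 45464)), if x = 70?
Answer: -1269233800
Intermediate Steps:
Function('g')(W, d) = Add(22, W)
Mul(Add(-25497, Function('g')(x, -209)), Add(4496, 45464)) = Mul(Add(-25497, Add(22, 70)), Add(4496, 45464)) = Mul(Add(-25497, 92), 49960) = Mul(-25405, 49960) = -1269233800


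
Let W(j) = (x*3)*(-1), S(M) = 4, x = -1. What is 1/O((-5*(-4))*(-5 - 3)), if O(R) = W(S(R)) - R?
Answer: 1/163 ≈ 0.0061350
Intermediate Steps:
W(j) = 3 (W(j) = -1*3*(-1) = -3*(-1) = 3)
O(R) = 3 - R
1/O((-5*(-4))*(-5 - 3)) = 1/(3 - (-5*(-4))*(-5 - 3)) = 1/(3 - 20*(-8)) = 1/(3 - 1*(-160)) = 1/(3 + 160) = 1/163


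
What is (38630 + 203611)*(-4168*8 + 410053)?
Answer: 91254364869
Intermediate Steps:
(38630 + 203611)*(-4168*8 + 410053) = 242241*(-33344 + 410053) = 242241*376709 = 91254364869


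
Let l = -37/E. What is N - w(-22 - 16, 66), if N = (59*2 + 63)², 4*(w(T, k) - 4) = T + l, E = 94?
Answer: 12320241/376 ≈ 32767.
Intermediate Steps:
l = -37/94 ≈ -0.39362
w(T, k) = 1467/376 + T/4 (w(T, k) = 4 + (T - 37/94)/4 = 4 + (-37/94 + T)/4 = 4 + (-37/376 + T/4) = 1467/376 + T/4)
N = 32761 (N = (118 + 63)² = 181² = 32761)
N - w(-22 - 16, 66) = 32761 - (1467/376 + (-22 - 16)/4) = 32761 - (1467/376 + (¼)*(-38)) = 32761 - (1467/376 - 19/2) = 32761 - 1*(-2105/376) = 32761 + 2105/376 = 12320241/376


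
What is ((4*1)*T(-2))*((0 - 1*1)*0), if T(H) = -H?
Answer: 0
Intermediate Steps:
((4*1)*T(-2))*((0 - 1*1)*0) = ((4*1)*(-1*(-2)))*((0 - 1*1)*0) = (4*2)*((0 - 1)*0) = 8*(-1*0) = 8*0 = 0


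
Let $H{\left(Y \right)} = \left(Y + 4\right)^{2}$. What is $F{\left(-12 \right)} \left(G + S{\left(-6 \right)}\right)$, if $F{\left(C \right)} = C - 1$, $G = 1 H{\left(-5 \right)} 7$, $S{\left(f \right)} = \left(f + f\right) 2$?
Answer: $221$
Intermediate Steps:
$S{\left(f \right)} = 4 f$ ($S{\left(f \right)} = 2 f 2 = 4 f$)
$H{\left(Y \right)} = \left(4 + Y\right)^{2}$
$G = 7$ ($G = 1 \left(4 - 5\right)^{2} \cdot 7 = 1 \left(-1\right)^{2} \cdot 7 = 1 \cdot 1 \cdot 7 = 1 \cdot 7 = 7$)
$F{\left(C \right)} = -1 + C$
$F{\left(-12 \right)} \left(G + S{\left(-6 \right)}\right) = \left(-1 - 12\right) \left(7 + 4 \left(-6\right)\right) = - 13 \left(7 - 24\right) = \left(-13\right) \left(-17\right) = 221$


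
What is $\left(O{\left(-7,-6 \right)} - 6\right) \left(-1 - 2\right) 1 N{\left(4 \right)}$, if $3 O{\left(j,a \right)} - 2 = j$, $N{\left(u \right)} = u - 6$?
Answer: $-46$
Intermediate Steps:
$N{\left(u \right)} = -6 + u$ ($N{\left(u \right)} = u - 6 = -6 + u$)
$O{\left(j,a \right)} = \frac{2}{3} + \frac{j}{3}$
$\left(O{\left(-7,-6 \right)} - 6\right) \left(-1 - 2\right) 1 N{\left(4 \right)} = \left(\left(\frac{2}{3} + \frac{1}{3} \left(-7\right)\right) - 6\right) \left(-1 - 2\right) 1 \left(-6 + 4\right) = \left(\left(\frac{2}{3} - \frac{7}{3}\right) - 6\right) \left(-3\right) 1 \left(-2\right) = \left(- \frac{5}{3} - 6\right) \left(\left(-3\right) \left(-2\right)\right) = \left(- \frac{23}{3}\right) 6 = -46$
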